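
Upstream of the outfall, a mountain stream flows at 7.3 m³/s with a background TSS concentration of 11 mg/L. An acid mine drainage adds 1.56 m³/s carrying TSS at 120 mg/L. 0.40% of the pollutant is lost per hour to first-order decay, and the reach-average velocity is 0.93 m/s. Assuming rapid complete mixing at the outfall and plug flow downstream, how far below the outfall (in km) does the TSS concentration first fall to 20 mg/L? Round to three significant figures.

344 km

Mass balance: C = (7.300·11.00 + 1.560·120.0) / 8.860 = 267.5/8.860 = 30.19 mg/L.
0.40%/h lost → k = −ln(1 − 0.004) = 0.004008 h⁻¹.
Set 30.19·exp(−k·t) = 20 → t = ln(30.19/20)/k = 369900 s = 102.8 h.
Distance = v·t = 0.93·369900 = 344000 m = 344.0 km.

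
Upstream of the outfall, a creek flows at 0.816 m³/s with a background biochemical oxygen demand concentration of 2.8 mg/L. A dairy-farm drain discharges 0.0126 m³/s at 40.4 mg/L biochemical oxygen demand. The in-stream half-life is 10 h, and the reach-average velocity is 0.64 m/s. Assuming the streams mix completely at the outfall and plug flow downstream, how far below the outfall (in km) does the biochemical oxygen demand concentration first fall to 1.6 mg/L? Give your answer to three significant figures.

24.8 km

Flow-weighted average: C = (0.8160·2.800 + 0.01260·40.40) / 0.8286 = 2.794/0.8286 = 3.372 mg/L.
Half-life 10 h → k = ln 2 / 10 = 0.06931 h⁻¹ = 1.664 d⁻¹.
Set 3.372·exp(−k·t) = 1.6 → t = ln(3.372/1.6)/k = 38720 s = 10.75 h.
Distance = v·t = 0.64·38720 = 24780 m = 24.78 km.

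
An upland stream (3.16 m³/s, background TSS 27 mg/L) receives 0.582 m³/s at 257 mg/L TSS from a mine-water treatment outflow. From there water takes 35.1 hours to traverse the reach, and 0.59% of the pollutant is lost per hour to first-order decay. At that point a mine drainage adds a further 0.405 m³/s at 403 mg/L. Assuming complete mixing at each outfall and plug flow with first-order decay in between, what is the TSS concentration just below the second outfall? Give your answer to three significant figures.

85.4 mg/L

Flow-weighted average: C = (3.160·27.00 + 0.5820·257.0) / 3.742 = 234.9/3.742 = 62.77 mg/L; combined flow 3.742 m³/s.
0.59%/h lost → k = −ln(1 − 0.0059) = 0.005917 h⁻¹.
Decay over the reach: 62.77·exp(−kt) = 62.77·0.8124 = 51.00 mg/L.
Second outfall: C = (3.742·51.00 + 0.4050·403.0)/4.147 = 85.38 mg/L.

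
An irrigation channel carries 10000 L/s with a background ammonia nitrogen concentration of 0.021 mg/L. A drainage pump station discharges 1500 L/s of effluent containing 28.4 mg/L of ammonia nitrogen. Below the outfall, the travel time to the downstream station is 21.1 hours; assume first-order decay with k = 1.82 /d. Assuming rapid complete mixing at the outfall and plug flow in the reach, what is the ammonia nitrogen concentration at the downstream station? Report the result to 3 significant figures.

0.752 mg/L

Mass balance: C = (10000·0.02100 + 1500·28.40) / 11500 = 42810/11500 = 3.723 mg/L.
First-order decay: C = 3.723·exp(−k·t) = 3.723·0.2019 = 0.7515 mg/L.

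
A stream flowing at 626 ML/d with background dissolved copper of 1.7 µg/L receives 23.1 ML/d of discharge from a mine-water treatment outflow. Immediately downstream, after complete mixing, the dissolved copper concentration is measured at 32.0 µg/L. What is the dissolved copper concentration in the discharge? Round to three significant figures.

853 µg/L

Mass balance: 626.0·1.700 + 23.10·Cₑ = 649.1·32.00
→ Cₑ = (649.1·32.00 − 626.0·1.700) / 23.10 = 853.1 µg/L.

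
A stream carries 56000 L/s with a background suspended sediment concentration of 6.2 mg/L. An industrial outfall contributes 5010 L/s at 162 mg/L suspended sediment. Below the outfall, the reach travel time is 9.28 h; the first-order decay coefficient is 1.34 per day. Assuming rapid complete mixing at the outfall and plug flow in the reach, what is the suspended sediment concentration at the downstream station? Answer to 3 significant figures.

11.3 mg/L

Conservation of mass: C = (56000·6.200 + 5010·162.0) / 61010 = 1159000/61010 = 18.99 mg/L.
Decay over the reach: 18.99·exp(−kt) = 18.99·0.5956 = 11.31 mg/L.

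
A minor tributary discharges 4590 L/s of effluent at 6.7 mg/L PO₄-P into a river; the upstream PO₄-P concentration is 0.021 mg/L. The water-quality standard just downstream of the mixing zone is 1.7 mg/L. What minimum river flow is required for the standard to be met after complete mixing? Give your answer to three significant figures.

13700 L/s

Set C_mix = 1.7: (Q·0.02100 + 4590·6.700) / (Q + 4590) = 1.7
→ Q = 4590·(6.700 − 1.7)/(1.7 − 0.02100) = 13670 L/s.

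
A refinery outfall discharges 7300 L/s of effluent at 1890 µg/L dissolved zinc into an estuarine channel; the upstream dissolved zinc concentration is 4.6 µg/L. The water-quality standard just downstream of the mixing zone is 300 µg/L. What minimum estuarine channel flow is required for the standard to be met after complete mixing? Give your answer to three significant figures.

Set C_mix = 300: (Q·4.600 + 7300·1890) / (Q + 7300) = 300
→ Q = 7300·(1890 − 300)/(300 − 4.600) = 39290 L/s.

39300 L/s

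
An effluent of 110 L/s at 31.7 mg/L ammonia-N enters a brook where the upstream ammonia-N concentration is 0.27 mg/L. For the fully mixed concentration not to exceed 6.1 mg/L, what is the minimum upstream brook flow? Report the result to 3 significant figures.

483 L/s

Set C_mix = 6.1: (Q·0.2700 + 110.0·31.70) / (Q + 110.0) = 6.1
→ Q = 110.0·(31.70 − 6.1)/(6.1 − 0.2700) = 483.0 L/s.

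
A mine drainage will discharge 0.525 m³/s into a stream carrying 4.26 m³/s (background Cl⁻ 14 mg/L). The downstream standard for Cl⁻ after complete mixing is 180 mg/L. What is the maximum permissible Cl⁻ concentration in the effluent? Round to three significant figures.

At the limit, (Qr·Cr + Qe·Cₑ)/(Qr + Qe) = 180:
Cₑ = (4.785·180 − 4.260·14.00) / 0.5250 = 1527 mg/L.

1530 mg/L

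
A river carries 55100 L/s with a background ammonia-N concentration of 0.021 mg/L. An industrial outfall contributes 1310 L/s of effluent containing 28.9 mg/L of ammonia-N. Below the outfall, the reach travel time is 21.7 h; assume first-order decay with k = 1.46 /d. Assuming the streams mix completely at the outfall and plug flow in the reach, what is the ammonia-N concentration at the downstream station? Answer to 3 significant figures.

Flow-weighted average: C = (55100·0.02100 + 1310·28.90) / 56410 = 39020/56410 = 0.6917 mg/L.
First-order decay: C = 0.6917·exp(−k·t) = 0.6917·0.2671 = 0.1847 mg/L.

0.185 mg/L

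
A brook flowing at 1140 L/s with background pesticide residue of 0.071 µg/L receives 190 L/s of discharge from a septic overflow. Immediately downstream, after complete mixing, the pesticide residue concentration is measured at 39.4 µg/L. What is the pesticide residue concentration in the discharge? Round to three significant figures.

Mass balance: 1140·0.07100 + 190.0·Cₑ = 1330·39.40
→ Cₑ = (1330·39.40 − 1140·0.07100) / 190.0 = 275.4 µg/L.

275 µg/L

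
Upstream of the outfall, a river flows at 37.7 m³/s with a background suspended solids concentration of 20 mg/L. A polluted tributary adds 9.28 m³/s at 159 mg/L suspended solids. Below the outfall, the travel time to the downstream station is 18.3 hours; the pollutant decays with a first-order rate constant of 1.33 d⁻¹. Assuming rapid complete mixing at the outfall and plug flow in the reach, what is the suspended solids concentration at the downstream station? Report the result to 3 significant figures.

Conservation of mass: C = (37.70·20.00 + 9.280·159.0) / 46.98 = 2230/46.98 = 47.46 mg/L.
After decay, C = 47.46 × e^(−kt) = 47.46 × 0.3627 = 17.21 mg/L.

17.2 mg/L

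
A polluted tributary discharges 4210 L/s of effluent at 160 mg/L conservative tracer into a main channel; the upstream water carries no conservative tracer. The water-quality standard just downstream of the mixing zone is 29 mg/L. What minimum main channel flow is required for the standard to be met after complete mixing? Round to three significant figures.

Set C_mix = 29: (Q·0 + 4210·160.0) / (Q + 4210) = 29
→ Q = 4210·(160.0 − 29)/(29 − 0) = 19020 L/s.

19000 L/s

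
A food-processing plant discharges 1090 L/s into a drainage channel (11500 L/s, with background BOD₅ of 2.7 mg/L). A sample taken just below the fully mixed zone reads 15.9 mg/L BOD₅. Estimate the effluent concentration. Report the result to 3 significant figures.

Mass balance: 11500·2.700 + 1090·Cₑ = 12590·15.90
→ Cₑ = (12590·15.90 − 11500·2.700) / 1090 = 155.2 mg/L.

155 mg/L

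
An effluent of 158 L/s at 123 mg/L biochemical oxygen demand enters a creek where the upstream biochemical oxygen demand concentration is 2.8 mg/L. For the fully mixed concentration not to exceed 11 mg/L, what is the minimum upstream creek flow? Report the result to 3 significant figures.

Set C_mix = 11: (Q·2.800 + 158.0·123.0) / (Q + 158.0) = 11
→ Q = 158.0·(123.0 − 11)/(11 − 2.800) = 2158 L/s.

2160 L/s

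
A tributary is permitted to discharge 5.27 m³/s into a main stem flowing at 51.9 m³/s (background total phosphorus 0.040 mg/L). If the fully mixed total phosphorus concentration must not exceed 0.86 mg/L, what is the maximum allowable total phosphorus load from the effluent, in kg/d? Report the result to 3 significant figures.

4070 kg/d

Mass balance at the limit: 51.90·0.04000 + 5.270·Cₑ = 57.17·0.86 → Cₑ = 8.936 mg/L.
Load = 5.270 m³/s × 8.936 g/m³ × 86 400 s/d = 4069 kg/d.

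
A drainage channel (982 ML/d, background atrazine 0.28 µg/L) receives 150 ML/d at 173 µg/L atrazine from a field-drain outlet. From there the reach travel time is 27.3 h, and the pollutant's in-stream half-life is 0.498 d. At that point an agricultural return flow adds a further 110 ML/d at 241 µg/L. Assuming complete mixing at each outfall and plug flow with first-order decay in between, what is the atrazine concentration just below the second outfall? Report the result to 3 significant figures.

Flow-weighted average: C = (982.0·0.2800 + 150.0·173.0) / 1132 = 26220/1132 = 23.17 µg/L; combined flow 1132 ML/d.
Half-life 0.498 d → k = ln 2 / 0.498 = 1.392 d⁻¹.
Applying C = C₀e^(−kt): 23.17 × 0.2053 = 4.756 µg/L.
Second outfall: C = (1132·4.756 + 110.0·241.0)/1242 = 25.68 µg/L.

25.7 µg/L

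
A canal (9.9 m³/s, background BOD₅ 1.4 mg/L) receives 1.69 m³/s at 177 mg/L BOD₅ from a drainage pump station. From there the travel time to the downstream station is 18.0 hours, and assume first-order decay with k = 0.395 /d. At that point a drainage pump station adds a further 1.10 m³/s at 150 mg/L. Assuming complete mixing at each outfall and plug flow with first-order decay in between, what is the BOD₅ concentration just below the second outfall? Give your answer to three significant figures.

After mixing, C = (9.900·1.400 + 1.690·177.0) / 11.59 = 313.0/11.59 = 27.01 mg/L; combined flow 11.59 m³/s.
Decay over the reach: 27.01·exp(−kt) = 27.01·0.7436 = 20.08 mg/L.
Second outfall: C = (11.59·20.08 + 1.100·150.0)/12.69 = 31.34 mg/L.

31.3 mg/L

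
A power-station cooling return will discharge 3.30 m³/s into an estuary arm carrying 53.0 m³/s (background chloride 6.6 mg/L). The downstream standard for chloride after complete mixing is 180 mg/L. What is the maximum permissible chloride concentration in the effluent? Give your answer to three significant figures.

2960 mg/L

At the limit, (Qr·Cr + Qe·Cₑ)/(Qr + Qe) = 180:
Cₑ = (56.30·180 − 53.00·6.600) / 3.300 = 2965 mg/L.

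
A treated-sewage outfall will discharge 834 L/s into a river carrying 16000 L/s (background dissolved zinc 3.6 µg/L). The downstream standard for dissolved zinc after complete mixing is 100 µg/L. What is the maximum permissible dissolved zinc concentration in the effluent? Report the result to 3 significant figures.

At the limit, (Qr·Cr + Qe·Cₑ)/(Qr + Qe) = 100:
Cₑ = (16830·100 − 16000·3.600) / 834.0 = 1949 µg/L.

1950 µg/L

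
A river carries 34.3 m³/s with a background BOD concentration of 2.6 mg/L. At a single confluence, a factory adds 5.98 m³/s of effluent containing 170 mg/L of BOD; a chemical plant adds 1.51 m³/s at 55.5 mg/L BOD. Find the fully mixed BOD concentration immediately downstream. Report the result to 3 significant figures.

Mass balance: C = (34.30·2.600 + 5.980·170.0 + 1.510·55.50) / 41.79 = 1190/41.79 = 28.47 mg/L.

28.5 mg/L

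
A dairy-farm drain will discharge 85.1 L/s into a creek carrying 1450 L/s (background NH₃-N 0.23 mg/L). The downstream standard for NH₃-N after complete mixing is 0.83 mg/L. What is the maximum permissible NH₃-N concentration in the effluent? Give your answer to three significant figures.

At the limit, (Qr·Cr + Qe·Cₑ)/(Qr + Qe) = 0.83:
Cₑ = (1535·0.83 − 1450·0.2300) / 85.10 = 11.05 mg/L.

11.1 mg/L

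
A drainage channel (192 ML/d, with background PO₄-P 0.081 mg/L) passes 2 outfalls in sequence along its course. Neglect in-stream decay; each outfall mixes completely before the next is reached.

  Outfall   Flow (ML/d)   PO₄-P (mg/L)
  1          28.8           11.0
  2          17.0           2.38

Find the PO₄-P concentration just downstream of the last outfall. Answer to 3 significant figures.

1.57 mg/L

Outfall 1: combined Q = 220.8 ML/d; C = (192.0·0.08100 + 28.80·11.00)/220.8 = 1.505 mg/L.
Outfall 2: combined Q = 237.8 ML/d; C = (220.8·1.505 + 17.00·2.380)/237.8 = 1.568 mg/L.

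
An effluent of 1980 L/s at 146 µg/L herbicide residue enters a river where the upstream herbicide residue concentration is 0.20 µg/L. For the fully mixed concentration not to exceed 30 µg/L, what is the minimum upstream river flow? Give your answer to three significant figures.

Set C_mix = 30: (Q·0.2000 + 1980·146.0) / (Q + 1980) = 30
→ Q = 1980·(146.0 − 30)/(30 − 0.2000) = 7707 L/s.

7710 L/s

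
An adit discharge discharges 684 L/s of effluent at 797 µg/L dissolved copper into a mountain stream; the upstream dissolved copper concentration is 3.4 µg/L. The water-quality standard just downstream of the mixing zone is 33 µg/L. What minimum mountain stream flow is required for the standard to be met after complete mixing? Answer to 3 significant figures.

Set C_mix = 33: (Q·3.400 + 684.0·797.0) / (Q + 684.0) = 33
→ Q = 684.0·(797.0 − 33)/(33 − 3.400) = 17650 L/s.

17700 L/s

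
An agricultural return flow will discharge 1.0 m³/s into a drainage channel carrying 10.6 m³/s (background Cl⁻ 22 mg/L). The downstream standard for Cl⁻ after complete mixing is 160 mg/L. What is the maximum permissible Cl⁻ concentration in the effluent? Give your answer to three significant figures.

1620 mg/L

At the limit, (Qr·Cr + Qe·Cₑ)/(Qr + Qe) = 160:
Cₑ = (11.60·160 − 10.60·22.00) / 1.000 = 1623 mg/L.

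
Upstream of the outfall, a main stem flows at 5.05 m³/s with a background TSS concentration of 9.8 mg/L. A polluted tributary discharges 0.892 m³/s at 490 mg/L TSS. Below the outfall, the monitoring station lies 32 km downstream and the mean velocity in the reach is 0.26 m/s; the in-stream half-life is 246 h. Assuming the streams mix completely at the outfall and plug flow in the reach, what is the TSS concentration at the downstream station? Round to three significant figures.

Conservation of mass: C = (5.050·9.800 + 0.8920·490.0) / 5.942 = 486.6/5.942 = 81.89 mg/L.
Travel time t = 32·1000 / 0.26 = 123100 s = 34.19 h.
Half-life 246 h → k = ln 2 / 246 = 0.002818 h⁻¹ = 0.06762 d⁻¹.
Decay over the reach: 81.89·exp(−kt) = 81.89·0.9082 = 74.37 mg/L.

74.4 mg/L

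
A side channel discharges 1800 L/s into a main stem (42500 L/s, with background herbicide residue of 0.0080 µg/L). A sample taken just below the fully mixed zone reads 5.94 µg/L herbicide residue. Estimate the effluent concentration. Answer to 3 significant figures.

146 µg/L

Mass balance: 42500·0.008000 + 1800·Cₑ = 44300·5.940
→ Cₑ = (44300·5.940 − 42500·0.008000) / 1800 = 146.0 µg/L.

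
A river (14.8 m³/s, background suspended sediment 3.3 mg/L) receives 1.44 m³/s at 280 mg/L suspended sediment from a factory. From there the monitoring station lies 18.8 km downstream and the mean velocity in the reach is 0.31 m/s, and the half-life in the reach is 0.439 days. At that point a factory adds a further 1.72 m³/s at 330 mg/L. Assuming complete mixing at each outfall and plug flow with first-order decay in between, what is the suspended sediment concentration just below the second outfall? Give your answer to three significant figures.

39.9 mg/L

Mass balance: C = (14.80·3.300 + 1.440·280.0) / 16.24 = 452.0/16.24 = 27.83 mg/L; combined flow 16.24 m³/s.
Travel time t = 18.8·1000 / 0.31 = 60650 s = 16.85 h.
Half-life 0.439 d → k = ln 2 / 0.439 = 1.579 d⁻¹.
Decay over the reach: 27.83·exp(−kt) = 27.83·0.3301 = 9.189 mg/L.
Second outfall: C = (16.24·9.189 + 1.720·330.0)/17.96 = 39.91 mg/L.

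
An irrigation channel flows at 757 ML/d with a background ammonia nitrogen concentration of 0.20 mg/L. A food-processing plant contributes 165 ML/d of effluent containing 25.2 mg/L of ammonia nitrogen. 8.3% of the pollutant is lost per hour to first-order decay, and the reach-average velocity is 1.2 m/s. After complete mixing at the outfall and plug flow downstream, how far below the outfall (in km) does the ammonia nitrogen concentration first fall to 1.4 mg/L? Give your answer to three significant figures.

60.1 km

Mixed concentration C = ΣQC/ΣQ = (757.0·0.2000 + 165.0·25.20) / 922.0 = 4309/922.0 = 4.674 mg/L.
8.3%/h lost → k = −ln(1 − 0.083) = 0.08665 h⁻¹.
Set 4.674·exp(−k·t) = 1.4 → t = ln(4.674/1.4)/k = 50090 s = 13.91 h.
Distance = v·t = 1.2·50090 = 60100 m = 60.10 km.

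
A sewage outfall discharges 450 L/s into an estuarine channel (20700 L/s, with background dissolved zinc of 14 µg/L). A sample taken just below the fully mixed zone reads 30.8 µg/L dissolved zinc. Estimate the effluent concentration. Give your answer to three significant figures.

804 µg/L

Mass balance: 20700·14.00 + 450.0·Cₑ = 21150·30.80
→ Cₑ = (21150·30.80 − 20700·14.00) / 450.0 = 803.6 µg/L.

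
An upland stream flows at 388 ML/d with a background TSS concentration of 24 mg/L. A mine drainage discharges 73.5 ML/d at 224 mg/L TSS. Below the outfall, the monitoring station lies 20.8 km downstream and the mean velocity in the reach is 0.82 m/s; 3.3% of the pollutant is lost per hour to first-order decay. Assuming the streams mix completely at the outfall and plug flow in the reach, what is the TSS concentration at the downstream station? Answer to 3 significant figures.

44.1 mg/L

Flow-weighted average: C = (388.0·24.00 + 73.50·224.0) / 461.5 = 25780/461.5 = 55.85 mg/L.
Travel time t = 20.8·1000 / 0.82 = 25370 s = 7.046 h.
3.3%/h lost → k = −ln(1 − 0.033) = 0.03356 h⁻¹.
First-order decay: C = 55.85·exp(−k·t) = 55.85·0.7894 = 44.09 mg/L.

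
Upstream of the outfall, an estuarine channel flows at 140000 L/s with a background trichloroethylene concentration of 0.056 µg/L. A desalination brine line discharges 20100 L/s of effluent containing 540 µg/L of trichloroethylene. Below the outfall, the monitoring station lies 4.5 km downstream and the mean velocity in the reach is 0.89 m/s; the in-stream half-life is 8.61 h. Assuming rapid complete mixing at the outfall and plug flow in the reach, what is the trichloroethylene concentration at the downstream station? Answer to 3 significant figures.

60.6 µg/L

After mixing, C = (140000·0.05600 + 20100·540.0) / 160100 = 10860000/160100 = 67.84 µg/L.
Travel time t = 4.5·1000 / 0.89 = 5056 s = 1.404 h.
Half-life 8.61 h → k = ln 2 / 8.61 = 0.08050 h⁻¹ = 1.932 d⁻¹.
First-order decay: C = 67.84·exp(−k·t) = 67.84·0.8931 = 60.59 µg/L.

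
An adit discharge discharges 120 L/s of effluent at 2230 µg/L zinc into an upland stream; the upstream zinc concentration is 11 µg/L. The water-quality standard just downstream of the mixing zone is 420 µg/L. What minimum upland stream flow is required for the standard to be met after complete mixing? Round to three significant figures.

Set C_mix = 420: (Q·11.00 + 120.0·2230) / (Q + 120.0) = 420
→ Q = 120.0·(2230 − 420)/(420 − 11.00) = 531.1 L/s.

531 L/s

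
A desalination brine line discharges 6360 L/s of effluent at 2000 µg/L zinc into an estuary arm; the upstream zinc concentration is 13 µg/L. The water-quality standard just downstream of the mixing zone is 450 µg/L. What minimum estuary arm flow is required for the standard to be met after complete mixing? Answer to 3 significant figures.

22600 L/s

Set C_mix = 450: (Q·13.00 + 6360·2000) / (Q + 6360) = 450
→ Q = 6360·(2000 − 450)/(450 − 13.00) = 22560 L/s.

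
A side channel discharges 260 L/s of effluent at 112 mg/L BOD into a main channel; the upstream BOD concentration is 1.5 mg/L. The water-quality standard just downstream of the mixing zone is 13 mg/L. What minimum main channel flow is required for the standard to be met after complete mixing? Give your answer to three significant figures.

2240 L/s

Set C_mix = 13: (Q·1.500 + 260.0·112.0) / (Q + 260.0) = 13
→ Q = 260.0·(112.0 − 13)/(13 − 1.500) = 2238 L/s.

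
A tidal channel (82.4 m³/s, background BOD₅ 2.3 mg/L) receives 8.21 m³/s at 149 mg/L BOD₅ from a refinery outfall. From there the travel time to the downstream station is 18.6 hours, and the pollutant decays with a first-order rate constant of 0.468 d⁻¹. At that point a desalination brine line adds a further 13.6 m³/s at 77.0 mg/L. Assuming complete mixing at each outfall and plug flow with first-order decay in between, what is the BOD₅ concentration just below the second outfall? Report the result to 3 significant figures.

19.5 mg/L

Mixed concentration C = ΣQC/ΣQ = (82.40·2.300 + 8.210·149.0) / 90.61 = 1413/90.61 = 15.59 mg/L; combined flow 90.61 m³/s.
First-order decay: C = 15.59·exp(−k·t) = 15.59·0.6958 = 10.85 mg/L.
Second outfall: C = (90.61·10.85 + 13.60·77.00)/104.2 = 19.48 mg/L.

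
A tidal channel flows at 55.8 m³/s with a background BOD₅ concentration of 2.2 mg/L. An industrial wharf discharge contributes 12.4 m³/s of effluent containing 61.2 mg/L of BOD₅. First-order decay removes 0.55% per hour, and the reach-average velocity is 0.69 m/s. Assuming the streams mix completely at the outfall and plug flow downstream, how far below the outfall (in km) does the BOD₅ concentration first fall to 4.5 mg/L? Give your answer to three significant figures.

475 km

Conservation of mass: C = (55.80·2.200 + 12.40·61.20) / 68.20 = 881.6/68.20 = 12.93 mg/L.
0.55%/h lost → k = −ln(1 − 0.0055) = 0.005515 h⁻¹.
Set 12.93·exp(−k·t) = 4.5 → t = ln(12.93/4.5)/k = 688800 s = 191.3 h.
Distance = v·t = 0.69·688800 = 475300 m = 475.3 km.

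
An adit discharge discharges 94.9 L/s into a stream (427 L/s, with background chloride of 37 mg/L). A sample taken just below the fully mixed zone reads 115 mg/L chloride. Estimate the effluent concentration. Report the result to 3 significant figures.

Mass balance: 427.0·37.00 + 94.90·Cₑ = 521.9·115.0
→ Cₑ = (521.9·115.0 − 427.0·37.00) / 94.90 = 466.0 mg/L.

466 mg/L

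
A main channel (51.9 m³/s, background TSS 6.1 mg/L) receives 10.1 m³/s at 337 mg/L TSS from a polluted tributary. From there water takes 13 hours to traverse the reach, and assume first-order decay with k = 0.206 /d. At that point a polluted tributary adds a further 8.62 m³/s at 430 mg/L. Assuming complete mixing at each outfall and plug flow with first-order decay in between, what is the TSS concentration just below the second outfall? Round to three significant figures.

Mixed concentration C = ΣQC/ΣQ = (51.90·6.100 + 10.10·337.0) / 62.00 = 3720/62.00 = 60.00 mg/L; combined flow 62.00 m³/s.
After decay, C = 60.00 × e^(−kt) = 60.00 × 0.8944 = 53.67 mg/L.
Second outfall: C = (62.00·53.67 + 8.620·430.0)/70.62 = 99.60 mg/L.

99.6 mg/L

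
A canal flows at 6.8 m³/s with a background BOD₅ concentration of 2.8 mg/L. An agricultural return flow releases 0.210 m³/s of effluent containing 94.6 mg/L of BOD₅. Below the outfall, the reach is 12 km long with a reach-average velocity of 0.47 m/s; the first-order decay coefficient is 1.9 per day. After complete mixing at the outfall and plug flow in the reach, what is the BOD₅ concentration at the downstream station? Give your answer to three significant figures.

3.17 mg/L

Mass balance: C = (6.800·2.800 + 0.2100·94.60) / 7.010 = 38.91/7.010 = 5.550 mg/L.
Travel time t = 12·1000 / 0.47 = 25530 s = 7.092 h.
First-order decay: C = 5.550·exp(−k·t) = 5.550·0.5704 = 3.166 mg/L.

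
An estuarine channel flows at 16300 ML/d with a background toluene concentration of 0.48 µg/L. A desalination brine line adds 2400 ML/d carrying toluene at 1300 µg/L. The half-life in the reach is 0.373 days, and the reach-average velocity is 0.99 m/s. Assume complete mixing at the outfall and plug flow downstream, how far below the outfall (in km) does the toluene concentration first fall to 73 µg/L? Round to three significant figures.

Mass balance: C = (16300·0.4800 + 2400·1300) / 18700 = 3128000/18700 = 167.3 µg/L.
Half-life 0.373 d → k = ln 2 / 0.373 = 1.858 d⁻¹.
Set 167.3·exp(−k·t) = 73 → t = ln(167.3/73)/k = 38550 s = 10.71 h.
Distance = v·t = 0.99·38550 = 38160 m = 38.16 km.

38.2 km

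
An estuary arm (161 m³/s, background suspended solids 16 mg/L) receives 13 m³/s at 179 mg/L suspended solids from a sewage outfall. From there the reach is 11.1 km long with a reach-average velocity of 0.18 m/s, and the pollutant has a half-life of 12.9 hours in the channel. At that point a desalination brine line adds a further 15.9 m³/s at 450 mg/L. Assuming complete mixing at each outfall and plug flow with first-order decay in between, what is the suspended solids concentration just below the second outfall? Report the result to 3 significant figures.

48.0 mg/L

Mass balance: C = (161.0·16.00 + 13.00·179.0) / 174.0 = 4903/174.0 = 28.18 mg/L; combined flow 174.0 m³/s.
Travel time t = 11.1·1000 / 0.18 = 61670 s = 17.13 h.
Half-life 12.9 h → k = ln 2 / 12.9 = 0.05373 h⁻¹ = 1.290 d⁻¹.
After decay, C = 28.18 × e^(−kt) = 28.18 × 0.3984 = 11.22 mg/L.
At the second outfall, C = (174.0·11.22 + 15.90·450.0) / (174.0 + 15.90) = 47.96 mg/L.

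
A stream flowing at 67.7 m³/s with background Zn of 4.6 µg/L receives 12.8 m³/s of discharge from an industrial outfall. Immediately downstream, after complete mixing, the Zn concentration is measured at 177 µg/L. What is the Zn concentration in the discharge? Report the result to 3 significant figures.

Mass balance: 67.70·4.600 + 12.80·Cₑ = 80.50·177.0
→ Cₑ = (80.50·177.0 − 67.70·4.600) / 12.80 = 1089 µg/L.

1090 µg/L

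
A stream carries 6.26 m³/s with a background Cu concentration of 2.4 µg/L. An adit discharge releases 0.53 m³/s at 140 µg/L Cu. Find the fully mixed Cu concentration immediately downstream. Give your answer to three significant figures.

13.1 µg/L

Conservation of mass: C = (6.260·2.400 + 0.5300·140.0) / 6.790 = 89.22/6.790 = 13.14 µg/L.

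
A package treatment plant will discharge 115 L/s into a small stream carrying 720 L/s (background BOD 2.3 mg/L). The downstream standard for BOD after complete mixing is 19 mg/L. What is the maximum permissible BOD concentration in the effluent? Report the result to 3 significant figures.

124 mg/L

At the limit, (Qr·Cr + Qe·Cₑ)/(Qr + Qe) = 19:
Cₑ = (835.0·19 − 720.0·2.300) / 115.0 = 123.6 mg/L.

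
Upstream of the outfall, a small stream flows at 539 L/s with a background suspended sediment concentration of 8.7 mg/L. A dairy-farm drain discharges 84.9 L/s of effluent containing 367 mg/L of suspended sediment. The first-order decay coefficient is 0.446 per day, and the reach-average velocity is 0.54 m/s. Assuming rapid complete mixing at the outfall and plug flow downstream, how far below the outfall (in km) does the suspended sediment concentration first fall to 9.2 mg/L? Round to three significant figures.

192 km

Flow-weighted average: C = (539.0·8.700 + 84.90·367.0) / 623.9 = 35850/623.9 = 57.46 mg/L.
Set 57.46·exp(−k·t) = 9.2 → t = ln(57.46/9.2)/k = 354900 s = 98.57 h.
Distance = v·t = 0.54·354900 = 191600 m = 191.6 km.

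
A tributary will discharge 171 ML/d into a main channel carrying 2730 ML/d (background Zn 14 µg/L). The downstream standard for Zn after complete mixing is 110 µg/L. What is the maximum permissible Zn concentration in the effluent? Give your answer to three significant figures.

At the limit, (Qr·Cr + Qe·Cₑ)/(Qr + Qe) = 110:
Cₑ = (2901·110 − 2730·14.00) / 171.0 = 1643 µg/L.

1640 µg/L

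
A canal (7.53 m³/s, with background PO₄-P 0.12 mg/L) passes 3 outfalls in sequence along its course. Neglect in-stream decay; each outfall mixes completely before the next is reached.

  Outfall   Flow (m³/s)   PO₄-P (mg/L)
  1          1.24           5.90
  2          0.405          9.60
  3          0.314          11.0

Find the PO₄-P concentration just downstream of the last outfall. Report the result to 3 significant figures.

1.64 mg/L

Below outfall 1: Q → 8.770 m³/s, C = (7.530·0.1200 + 1.240·5.900)/8.770 = 0.9372 mg/L.
Below outfall 2: Q → 9.175 m³/s, C = (8.770·0.9372 + 0.4050·9.600)/9.175 = 1.320 mg/L.
Below outfall 3: Q → 9.489 m³/s, C = (9.175·1.320 + 0.3140·11.00)/9.489 = 1.640 mg/L.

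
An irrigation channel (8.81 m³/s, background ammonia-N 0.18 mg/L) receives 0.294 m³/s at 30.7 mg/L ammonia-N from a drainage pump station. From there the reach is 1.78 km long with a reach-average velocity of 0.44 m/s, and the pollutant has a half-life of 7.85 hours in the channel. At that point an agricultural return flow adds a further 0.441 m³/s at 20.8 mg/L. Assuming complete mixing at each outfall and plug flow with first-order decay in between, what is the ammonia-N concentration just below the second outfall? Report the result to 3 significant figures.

Conservation of mass: C = (8.810·0.1800 + 0.2940·30.70) / 9.104 = 10.61/9.104 = 1.166 mg/L; combined flow 9.104 m³/s.
Travel time t = 1.78·1000 / 0.44 = 4045 s = 1.124 h.
Half-life 7.85 h → k = ln 2 / 7.85 = 0.08830 h⁻¹ = 2.119 d⁻¹.
Applying C = C₀e^(−kt): 1.166 × 0.9055 = 1.055 mg/L.
At the second outfall, C = (9.104·1.055 + 0.4410·20.80) / (9.104 + 0.4410) = 1.968 mg/L.

1.97 mg/L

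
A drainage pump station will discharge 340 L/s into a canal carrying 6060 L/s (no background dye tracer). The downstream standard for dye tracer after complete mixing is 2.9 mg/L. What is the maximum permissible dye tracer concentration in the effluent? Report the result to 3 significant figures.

54.6 mg/L

At the limit, (Qr·Cr + Qe·Cₑ)/(Qr + Qe) = 2.9:
Cₑ = (6400·2.9 − 6060·0) / 340.0 = 54.59 mg/L.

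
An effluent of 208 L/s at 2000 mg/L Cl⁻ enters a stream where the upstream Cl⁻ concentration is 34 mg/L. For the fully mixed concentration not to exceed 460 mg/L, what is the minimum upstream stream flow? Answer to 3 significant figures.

752 L/s

Set C_mix = 460: (Q·34.00 + 208.0·2000) / (Q + 208.0) = 460
→ Q = 208.0·(2000 − 460)/(460 − 34.00) = 751.9 L/s.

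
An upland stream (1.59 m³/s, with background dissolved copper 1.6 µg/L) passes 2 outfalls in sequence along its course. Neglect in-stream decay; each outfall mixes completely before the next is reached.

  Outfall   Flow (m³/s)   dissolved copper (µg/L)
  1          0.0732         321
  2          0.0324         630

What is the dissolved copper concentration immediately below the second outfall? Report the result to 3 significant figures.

Outfall 1: combined Q = 1.663 m³/s; C = (1.590·1.600 + 0.07320·321.0)/1.663 = 15.66 µg/L.
Outfall 2: combined Q = 1.696 m³/s; C = (1.663·15.66 + 0.03240·630.0)/1.696 = 27.40 µg/L.

27.4 µg/L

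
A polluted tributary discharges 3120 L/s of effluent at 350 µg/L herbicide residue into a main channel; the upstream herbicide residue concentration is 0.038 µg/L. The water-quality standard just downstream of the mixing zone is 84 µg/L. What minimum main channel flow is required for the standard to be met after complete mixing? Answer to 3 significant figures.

Set C_mix = 84: (Q·0.03800 + 3120·350.0) / (Q + 3120) = 84
→ Q = 3120·(350.0 − 84)/(84 − 0.03800) = 9884 L/s.

9880 L/s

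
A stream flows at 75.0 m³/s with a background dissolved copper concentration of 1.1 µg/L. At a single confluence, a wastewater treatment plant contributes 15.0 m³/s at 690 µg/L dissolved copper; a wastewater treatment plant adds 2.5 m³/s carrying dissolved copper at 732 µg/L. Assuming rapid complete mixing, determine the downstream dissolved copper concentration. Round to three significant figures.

133 µg/L

Flow-weighted average: C = (75.00·1.100 + 15.00·690.0 + 2.500·732.0) / 92.50 = 12260/92.50 = 132.6 µg/L.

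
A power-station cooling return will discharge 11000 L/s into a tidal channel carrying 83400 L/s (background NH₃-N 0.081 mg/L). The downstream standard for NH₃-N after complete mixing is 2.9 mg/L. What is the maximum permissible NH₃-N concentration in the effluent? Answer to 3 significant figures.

24.3 mg/L

At the limit, (Qr·Cr + Qe·Cₑ)/(Qr + Qe) = 2.9:
Cₑ = (94400·2.9 − 83400·0.08100) / 11000 = 24.27 mg/L.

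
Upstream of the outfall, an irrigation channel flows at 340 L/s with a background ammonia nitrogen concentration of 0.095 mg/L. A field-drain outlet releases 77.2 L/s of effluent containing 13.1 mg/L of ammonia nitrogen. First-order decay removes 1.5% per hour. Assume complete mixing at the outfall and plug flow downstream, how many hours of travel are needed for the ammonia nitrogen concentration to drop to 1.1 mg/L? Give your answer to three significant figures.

54.4 h

Conservation of mass: C = (340.0·0.09500 + 77.20·13.10) / 417.2 = 1044/417.2 = 2.501 mg/L.
1.5%/h lost → k = −ln(1 − 0.015) = 0.01511 h⁻¹.
2.501·exp(−k·t) = 1.1 → t = ln(2.501/1.1)/k = 195700 s = 54.36 h.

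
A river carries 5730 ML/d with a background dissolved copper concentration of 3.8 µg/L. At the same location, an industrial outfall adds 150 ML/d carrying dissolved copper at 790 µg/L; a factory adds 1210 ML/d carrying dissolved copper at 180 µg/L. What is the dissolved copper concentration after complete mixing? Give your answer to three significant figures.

50.5 µg/L

Conservation of mass: C = (5730·3.800 + 150.0·790.0 + 1210·180.0) / 7090 = 358100/7090 = 50.50 µg/L.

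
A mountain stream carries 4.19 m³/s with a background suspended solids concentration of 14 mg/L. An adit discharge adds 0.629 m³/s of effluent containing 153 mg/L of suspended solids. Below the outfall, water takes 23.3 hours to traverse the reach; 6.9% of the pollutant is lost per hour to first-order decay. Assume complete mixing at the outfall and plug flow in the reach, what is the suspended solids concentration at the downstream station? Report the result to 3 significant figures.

After mixing, C = (4.190·14.00 + 0.6290·153.0) / 4.819 = 154.9/4.819 = 32.14 mg/L.
6.9%/h lost → k = −ln(1 − 0.069) = 0.07150 h⁻¹.
Decay over the reach: 32.14·exp(−kt) = 32.14·0.1890 = 6.076 mg/L.

6.08 mg/L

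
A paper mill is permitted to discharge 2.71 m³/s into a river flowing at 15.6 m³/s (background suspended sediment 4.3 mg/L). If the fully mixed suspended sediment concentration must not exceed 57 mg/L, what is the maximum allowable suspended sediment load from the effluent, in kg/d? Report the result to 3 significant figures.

84400 kg/d

Mass balance at the limit: 15.60·4.300 + 2.710·Cₑ = 18.31·57 → Cₑ = 360.4 mg/L.
Load = 2.710 m³/s × 360.4 g/m³ × 86 400 s/d = 84380 kg/d.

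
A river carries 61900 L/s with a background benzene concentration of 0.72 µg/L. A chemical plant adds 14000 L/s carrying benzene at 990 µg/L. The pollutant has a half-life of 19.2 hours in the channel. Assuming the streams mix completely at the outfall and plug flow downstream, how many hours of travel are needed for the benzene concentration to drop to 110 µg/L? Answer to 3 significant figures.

Flow-weighted average: C = (61900·0.7200 + 14000·990.0) / 75900 = 13900000/75900 = 183.2 µg/L.
Half-life 19.2 h → k = ln 2 / 19.2 = 0.03610 h⁻¹ = 0.8664 d⁻¹.
183.2·exp(−k·t) = 110 → t = ln(183.2/110)/k = 50860 s = 14.13 h.

14.1 h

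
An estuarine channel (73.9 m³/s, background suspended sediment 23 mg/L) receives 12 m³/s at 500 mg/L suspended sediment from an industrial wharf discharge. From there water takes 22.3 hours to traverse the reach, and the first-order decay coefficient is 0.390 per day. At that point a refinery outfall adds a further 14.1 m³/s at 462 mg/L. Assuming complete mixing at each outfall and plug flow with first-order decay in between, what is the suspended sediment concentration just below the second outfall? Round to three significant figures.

119 mg/L

Flow-weighted average: C = (73.90·23.00 + 12.00·500.0) / 85.90 = 7700/85.90 = 89.64 mg/L; combined flow 85.90 m³/s.
Decay over the reach: 89.64·exp(−kt) = 89.64·0.6960 = 62.39 mg/L.
Second outfall: C = (85.90·62.39 + 14.10·462.0)/100.0 = 118.7 mg/L.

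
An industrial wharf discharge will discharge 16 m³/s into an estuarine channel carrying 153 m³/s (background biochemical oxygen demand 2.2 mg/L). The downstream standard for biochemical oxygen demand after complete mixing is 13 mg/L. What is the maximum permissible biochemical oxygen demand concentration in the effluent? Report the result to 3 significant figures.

At the limit, (Qr·Cr + Qe·Cₑ)/(Qr + Qe) = 13:
Cₑ = (169.0·13 − 153.0·2.200) / 16.00 = 116.3 mg/L.

116 mg/L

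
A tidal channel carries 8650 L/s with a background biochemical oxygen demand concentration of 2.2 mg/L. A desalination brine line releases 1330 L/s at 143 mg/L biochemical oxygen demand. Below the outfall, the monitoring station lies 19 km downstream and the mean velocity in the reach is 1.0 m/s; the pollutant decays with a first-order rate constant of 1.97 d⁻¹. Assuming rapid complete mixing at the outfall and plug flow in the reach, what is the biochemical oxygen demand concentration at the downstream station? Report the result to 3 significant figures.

13.6 mg/L

Flow-weighted average: C = (8650·2.200 + 1330·143.0) / 9980 = 209200/9980 = 20.96 mg/L.
Travel time t = 19·1000 / 1.0 = 19000 s = 5.278 h.
Decay over the reach: 20.96·exp(−kt) = 20.96·0.6484 = 13.59 mg/L.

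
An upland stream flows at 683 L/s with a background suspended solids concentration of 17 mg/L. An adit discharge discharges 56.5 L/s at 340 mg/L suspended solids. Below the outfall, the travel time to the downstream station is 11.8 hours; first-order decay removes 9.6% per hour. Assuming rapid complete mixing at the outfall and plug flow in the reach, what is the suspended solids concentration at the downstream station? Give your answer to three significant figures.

12.7 mg/L

After mixing, C = (683.0·17.00 + 56.50·340.0) / 739.5 = 30820/739.5 = 41.68 mg/L.
9.6%/h lost → k = −ln(1 − 0.096) = 0.1009 h⁻¹.
Applying C = C₀e^(−kt): 41.68 × 0.3039 = 12.67 mg/L.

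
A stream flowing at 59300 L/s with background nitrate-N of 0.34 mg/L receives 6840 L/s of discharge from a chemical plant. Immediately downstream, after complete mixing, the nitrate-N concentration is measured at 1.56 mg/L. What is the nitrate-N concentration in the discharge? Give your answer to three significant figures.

Mass balance: 59300·0.3400 + 6840·Cₑ = 66140·1.560
→ Cₑ = (66140·1.560 − 59300·0.3400) / 6840 = 12.14 mg/L.

12.1 mg/L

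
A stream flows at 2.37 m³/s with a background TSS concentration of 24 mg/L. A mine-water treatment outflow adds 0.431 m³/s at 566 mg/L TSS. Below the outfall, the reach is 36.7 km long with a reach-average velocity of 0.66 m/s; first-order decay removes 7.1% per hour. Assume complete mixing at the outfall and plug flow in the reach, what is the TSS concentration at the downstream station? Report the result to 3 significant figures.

34.4 mg/L

Flow-weighted average: C = (2.370·24.00 + 0.4310·566.0) / 2.801 = 300.8/2.801 = 107.4 mg/L.
Travel time t = 36.7·1000 / 0.66 = 55610 s = 15.45 h.
7.1%/h lost → k = −ln(1 − 0.071) = 0.07365 h⁻¹.
After decay, C = 107.4 × e^(−kt) = 107.4 × 0.3206 = 34.43 mg/L.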